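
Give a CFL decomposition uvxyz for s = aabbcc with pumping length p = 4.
u='a', v='a', x='bb', y='c', z='c'

For s = aabbcc with pumping length p = 4:

One valid decomposition:
- u = 'a'
- v = 'a'
- x = 'bb'
- y = 'c'
- z = 'c'

Verification:
- uvxyz = 'a' + 'a' + 'bb' + 'c' + 'c' = aabbcc ✓
- |vxy| = |'abbc'| = 4 ≤ 4 ✓
- |vy| = |'ac'| = 2 > 0 ✓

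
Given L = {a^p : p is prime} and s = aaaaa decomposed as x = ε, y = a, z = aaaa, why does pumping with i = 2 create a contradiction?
xy²z = aaaaaa ∉ L

Pumping with i = 2 replaces y = a by y² = aa:
- Original: s = xyz = aaaaa; aaaaa has length 5, which is prime, so it is in L
- Pumped: xy²z = ε · aa · aaaa = aaaaaa
- aaaaaa has length 6 = 2 × 3, which is not prime, so it is not in L

The pumping lemma would require xy²z ∈ L, so this decomposition yields a contradiction.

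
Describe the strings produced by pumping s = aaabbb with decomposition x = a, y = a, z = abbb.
{xy^i z : i ≥ 0} = {a^(2+i) b^3 : i ≥ 0} = {aabbb, aaabbb, aaaabbb, ...}

With x = a, y = a, z = abbb: Starting with aaabbb and pumping the second 'a', we get strings with 2+i a's followed by 3 b's for i = 0, 1, 2, ...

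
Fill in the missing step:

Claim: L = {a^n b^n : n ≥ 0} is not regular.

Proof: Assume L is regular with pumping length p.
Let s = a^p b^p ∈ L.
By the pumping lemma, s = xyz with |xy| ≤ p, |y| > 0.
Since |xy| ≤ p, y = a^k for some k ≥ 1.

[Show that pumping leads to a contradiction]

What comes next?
Consider xy²z = a^(p+k) b^p.

Since k ≥ 1, we have p + k > p.
So xy²z has more a's than b's: (p+k) a's vs p b's.
This means xy²z ∉ L because a^n b^n requires equal counts.

This contradicts the pumping lemma which states xy²z ∈ L.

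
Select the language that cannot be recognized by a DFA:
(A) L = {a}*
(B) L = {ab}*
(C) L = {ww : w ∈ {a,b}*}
(C) {ww : w ∈ {a,b}*}

(C) L = {ww : w ∈ {a,b}*} is NOT regular.

The pumping lemma can be used to prove this:
After pumping, the two halves no longer match

The other languages are regular because they can be recognized by finite automata.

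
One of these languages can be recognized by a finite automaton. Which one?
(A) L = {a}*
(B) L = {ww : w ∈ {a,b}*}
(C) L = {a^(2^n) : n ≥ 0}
(A) {a}*

(A) L = {a}* is regular.

This can be recognized by a finite automaton (DFA/NFA).
Regular expressions like {a}* define regular languages.

The other choices are not regular:
- {a^(2^n) : n ≥ 0}: After pumping, length is no longer a power of 2
- {ww : w ∈ {a,b}*}: After pumping, the two halves no longer match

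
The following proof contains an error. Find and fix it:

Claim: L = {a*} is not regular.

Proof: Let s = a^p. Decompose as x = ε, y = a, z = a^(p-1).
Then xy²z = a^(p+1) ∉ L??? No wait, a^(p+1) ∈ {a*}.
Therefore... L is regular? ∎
Error: The proof attempts to show a*  is not regular, but a* IS regular!

Correction: a* is a regular language (recognized by a simple DFA with one accepting state and self-loop on 'a'). The pumping lemma can only prove non-regularity, not regularity. For regular languages, pumping always works.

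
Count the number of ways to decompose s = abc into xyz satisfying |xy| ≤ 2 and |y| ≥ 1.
3

For s = 'abc' with pumping length p = 2:

Constraints: |xy| ≤ 2, |y| > 0

Valid decompositions (|xy| ≤ p, |y| ≥ 1):
  • x='', y='a', z='bc'
  • x='a', y='b', z='c'
  • x='', y='ab', z='c'

Total count: 3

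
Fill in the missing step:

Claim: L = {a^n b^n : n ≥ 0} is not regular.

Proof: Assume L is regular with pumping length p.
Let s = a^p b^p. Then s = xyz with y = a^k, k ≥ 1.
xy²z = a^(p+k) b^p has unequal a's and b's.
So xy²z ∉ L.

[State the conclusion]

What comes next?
This contradicts the pumping lemma for regular languages,
which guarantees xy^i z ∈ L for all i ≥ 0.

Since our assumption that L is regular leads to a contradiction,
we conclude that L = {a^n b^n : n ≥ 0} is NOT regular. ∎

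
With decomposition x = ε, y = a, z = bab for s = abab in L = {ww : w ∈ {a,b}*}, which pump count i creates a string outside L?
i = 3

xy³z = ε · aaa · bab = aaabab; aaabab has length 6; its halves are aaa and bab, which differ, so it is not in L.
(Other choices also work, e.g. i = 0, 2; only i = 1 is guaranteed to stay in L since xy¹z = s.)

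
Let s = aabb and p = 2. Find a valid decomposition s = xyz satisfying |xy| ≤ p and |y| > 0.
x = '', y = 'a', z = 'abb'

For s = aabb and p = 2, one valid decomposition is:
- x = '' (length 0)
- y = 'a' (length 1)
- z = 'abb' (length 3)

Verification:
- xyz = '' + 'a' + 'abb' = aabb ✓
- |xy| = 1 ≤ 2 ✓
- |y| = 1 > 0 ✓

All pumping lemma constraints are satisfied.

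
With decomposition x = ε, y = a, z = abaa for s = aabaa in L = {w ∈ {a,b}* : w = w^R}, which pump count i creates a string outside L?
i = 0

xy⁰z = ε · ε · abaa = abaa; abaa reversed is aaba ≠ abaa, so it is not a palindrome and is not in L.
(Other choices also work, e.g. i = 2, 3; only i = 1 is guaranteed to stay in L since xy¹z = s.)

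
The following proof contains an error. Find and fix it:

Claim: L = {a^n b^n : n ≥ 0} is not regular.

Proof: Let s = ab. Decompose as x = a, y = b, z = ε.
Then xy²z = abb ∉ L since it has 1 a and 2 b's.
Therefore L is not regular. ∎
Error: The string s = ab might be shorter than the pumping length p.

Correction: Choose s = a^p b^p to ensure |s| ≥ p. Also, the decomposition is wrong: with |xy| ≤ p, y cannot include b's when s starts with p a's.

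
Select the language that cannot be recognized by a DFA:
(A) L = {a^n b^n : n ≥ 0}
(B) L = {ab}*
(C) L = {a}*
(A) {a^n b^n : n ≥ 0}

(A) L = {a^n b^n : n ≥ 0} is NOT regular.

The pumping lemma can be used to prove this:
After pumping, the number of a's and b's become unequal

The other languages are regular because they can be recognized by finite automata.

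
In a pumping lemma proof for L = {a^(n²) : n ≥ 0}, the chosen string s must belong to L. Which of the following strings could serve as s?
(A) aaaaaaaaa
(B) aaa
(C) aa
(A) aaaaaaaaa

The pumping lemma is applied to a string s that lies in L, so first check membership of each option:
- (A) aaaaaaaaa has length 9 = 3², a perfect square, so it is in L ✓
- (B) aaa has length 3, strictly between 1² = 1 and 2² = 4, so it is not in L ✗
- (C) aa has length 2, strictly between 1² = 1 and 2² = 4, so it is not in L ✗

Only (A) aaaaaaaaa is in L, so it is the only candidate that could play the role of s.
(In a complete proof one picks s in terms of the pumping length p so that |s| ≥ p is guaranteed; a fixed string like aaaaaaaaa illustrates the shape of such an s.)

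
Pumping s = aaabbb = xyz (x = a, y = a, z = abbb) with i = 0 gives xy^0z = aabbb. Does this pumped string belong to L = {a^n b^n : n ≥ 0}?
No

xy⁰z = a · ε · abbb = aabbb.
aabbb has 2 a's and 3 b's; 2 ≠ 3, so it is not in L.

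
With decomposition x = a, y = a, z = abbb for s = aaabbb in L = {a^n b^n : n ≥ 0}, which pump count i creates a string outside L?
i = 0

xy⁰z = a · ε · abbb = aabbb; aabbb has 2 a's and 3 b's; 2 ≠ 3, so it is not in L.
(Other choices also work, e.g. i = 2, 3; only i = 1 is guaranteed to stay in L since xy¹z = s.)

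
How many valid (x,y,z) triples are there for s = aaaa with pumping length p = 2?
3

For s = 'aaaa' with pumping length p = 2:

Constraints: |xy| ≤ 2, |y| > 0

Valid decompositions (|xy| ≤ p, |y| ≥ 1):
  • x='', y='a', z='aaa'
  • x='a', y='a', z='aa'
  • x='', y='aa', z='aa'

Total count: 3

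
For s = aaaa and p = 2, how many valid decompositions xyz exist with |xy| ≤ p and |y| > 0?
3

For s = 'aaaa' with pumping length p = 2:

Constraints: |xy| ≤ 2, |y| > 0

Valid decompositions (|xy| ≤ p, |y| ≥ 1):
  • x='', y='a', z='aaa'
  • x='a', y='a', z='aa'
  • x='', y='aa', z='aa'

Total count: 3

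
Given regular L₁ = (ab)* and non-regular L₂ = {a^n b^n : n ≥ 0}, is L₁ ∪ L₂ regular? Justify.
No — L₁ ∪ L₂ is not regular.

Let U = (ab)* ∪ {a^n b^n}. If U were regular, then U ∩ aa*bb* would be regular (closure under intersection with a regular language). But (ab)* ∩ aa*bb* = {ab} and {a^n b^n} ∩ aa*bb* = {a^n b^n : n ≥ 1}, so U ∩ aa*bb* = {a^n b^n : n ≥ 1}, which is not regular. Hence U is not regular.

Note that the bare facts "L₁ regular, L₂ non-regular" do not settle the question by themselves: the closure of regular languages under ∪, ∩, complement and difference applies only when BOTH operands are regular. With a non-regular operand the result can come out regular or non-regular depending on the specific languages, so one has to work out L₁ ∪ L₂ for this particular pair, as above.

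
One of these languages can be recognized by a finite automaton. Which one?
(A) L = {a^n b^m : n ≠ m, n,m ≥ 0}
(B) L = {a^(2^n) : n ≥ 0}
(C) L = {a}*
(C) {a}*

(C) L = {a}* is regular.

This can be recognized by a finite automaton (DFA/NFA).
Regular expressions like {a}* define regular languages.

The other choices are not regular:
- {a^(2^n) : n ≥ 0}: After pumping, length is no longer a power of 2
- {a^n b^m : n ≠ m, n,m ≥ 0}: After pumping a's, we can make n = m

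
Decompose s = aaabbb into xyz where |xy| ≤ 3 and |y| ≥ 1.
x = '', y = 'aaa', z = 'bbb'

For s = aaabbb and p = 3, one valid decomposition is:
- x = '' (length 0)
- y = 'aaa' (length 3)
- z = 'bbb' (length 3)

Verification:
- xyz = '' + 'aaa' + 'bbb' = aaabbb ✓
- |xy| = 3 ≤ 3 ✓
- |y| = 3 > 0 ✓

All pumping lemma constraints are satisfied.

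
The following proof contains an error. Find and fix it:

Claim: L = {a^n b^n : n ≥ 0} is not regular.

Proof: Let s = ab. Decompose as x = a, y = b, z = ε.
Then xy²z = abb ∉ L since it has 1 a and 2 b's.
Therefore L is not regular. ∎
Error: The string s = ab might be shorter than the pumping length p.

Correction: Choose s = a^p b^p to ensure |s| ≥ p. Also, the decomposition is wrong: with |xy| ≤ p, y cannot include b's when s starts with p a's.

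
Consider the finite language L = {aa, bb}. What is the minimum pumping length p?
p = 3

For a finite language L, the pumping lemma holds vacuously if p > max|s| for s ∈ L.

The longest string in L = {aa, bb} has length 2.
If p = 3, then no string s ∈ L has |s| ≥ p, so the condition is vacuously true.

The minimum pumping length is p = 3.

Why no smaller p works: for any p ≤ 2, the longest string s ∈ L has |s| = 2 ≥ p, so it would
have to be pumpable; but pumping up (i = 2, 3, ...) produces ever longer strings, which cannot all lie in the
finite language L. So the pumping property fails for every p ≤ 2.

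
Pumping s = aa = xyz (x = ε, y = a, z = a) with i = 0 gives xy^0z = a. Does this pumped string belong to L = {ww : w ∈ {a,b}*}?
No

xy⁰z = ε · ε · a = a.
a has odd length 1, so it cannot be written as ww and is not in L.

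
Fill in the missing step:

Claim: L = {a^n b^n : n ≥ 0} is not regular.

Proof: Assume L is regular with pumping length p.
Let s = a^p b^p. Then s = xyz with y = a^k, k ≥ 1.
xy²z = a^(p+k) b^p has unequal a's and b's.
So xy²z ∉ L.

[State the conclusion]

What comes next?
This contradicts the pumping lemma for regular languages,
which guarantees xy^i z ∈ L for all i ≥ 0.

Since our assumption that L is regular leads to a contradiction,
we conclude that L = {a^n b^n : n ≥ 0} is NOT regular. ∎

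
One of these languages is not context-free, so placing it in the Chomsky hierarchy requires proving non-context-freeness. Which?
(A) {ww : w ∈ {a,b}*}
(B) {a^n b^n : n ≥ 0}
(A) {ww : w ∈ {a,b}*}

(A) {ww : w ∈ {a,b}*} requires the CFL pumping lemma.

- {a^n b^n : n ≥ 0} is context-free (but not regular)
  • Can be shown non-regular with the regular pumping lemma
  • After pumping, the number of a's and b's become unequal

- {ww : w ∈ {a,b}*} is NOT context-free
  • Requires the CFL pumping lemma to prove
  • Even a PDA cannot compare two arbitrary halves symbol by symbol; CFL pumping on a^p b^p a^p b^p fails

The CFL pumping lemma is "stronger" in that it can prove non-membership
in the larger class of context-free languages.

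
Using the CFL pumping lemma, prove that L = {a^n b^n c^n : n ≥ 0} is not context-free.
Assume for contradiction that L is context-free, and let p ≥ 1 be the pumping length given by the pumping lemma for CFLs.
Choose s = a^p b^p c^p. Then s ∈ L and |s| = 3p ≥ p.
By the CFL pumping lemma, s = uvxyz for some u, v, x, y, z with |vxy| ≤ p, |vy| ≥ 1, and uv^i xy^i z ∈ L for every i ≥ 0.

Because |vxy| ≤ p, the window vxy cannot contain both an a and a c: any substring of s containing both must include the entire block b^p plus at least one a and one c, so it has length ≥ p + 2 > p.
Hence at least one of the letters a, c does not occur in vy at all.

Take i = 0: the string uxz is obtained from s by deleting |vy| ≥ 1 symbols, so |uxz| = 3p − |vy| < 3p.
But the letter (a or c) that does not occur in vy still occurs exactly p times in uxz. Every string of L with exactly p copies of some letter is a^p b^p c^p, of length 3p. Since |uxz| < 3p, uxz ∉ L.

This contradicts the CFL pumping lemma, which requires uv^i xy^i z ∈ L for all i ≥ 0.
Hence L = {a^n b^n c^n : n ≥ 0} is not context-free. ∎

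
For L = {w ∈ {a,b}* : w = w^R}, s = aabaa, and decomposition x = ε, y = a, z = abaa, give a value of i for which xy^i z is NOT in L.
i = 0

xy⁰z = ε · ε · abaa = abaa; abaa reversed is aaba ≠ abaa, so it is not a palindrome and is not in L.
(Other choices also work, e.g. i = 2, 3; only i = 1 is guaranteed to stay in L since xy¹z = s.)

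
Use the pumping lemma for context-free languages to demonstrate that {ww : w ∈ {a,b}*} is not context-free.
Assume for contradiction that L is context-free, and let p ≥ 1 be the pumping length given by the pumping lemma for CFLs.
Choose s = a^p b^p a^p b^p. Then s ∈ L (take w = a^p b^p) and |s| = 4p ≥ p.
By the CFL pumping lemma, s = uvxyz for some u, v, x, y, z with |vxy| ≤ p, |vy| ≥ 1, and uv^i xy^i z ∈ L for every i ≥ 0.

Write s as four blocks A₁ B₁ A₂ B₂ with A₁ = A₂ = a^p and B₁ = B₂ = b^p. Since |vxy| ≤ p, the window vxy lies inside at most two adjacent blocks. Take i = 0 and let t = uxz, so |t| = 4p − |vy| with 1 ≤ |vy| ≤ p. If |t| is odd, t ∉ L immediately, so assume |vy| is even (hence |vy| ≥ 2) and |t|/2 = 2p − |vy|/2, which satisfies p ≤ |t|/2 ≤ 2p − 1.

Case 1 (vxy inside A₁B₁): t = a^(p−j) b^(p−l) a^p b^p with j + l = |vy|. The second half of t has length < 2p, so it is a suffix of the trailing a^p b^p and ends in b; the first half is a^(p−j) b^(p−l) a^((j+l)/2), which ends in a because (j+l)/2 ≥ 1. The halves differ, so t ∉ L.

Case 2 (vxy inside B₁A₂, straddling the middle): t = a^p b^(p−j) a^(p−l) b^p with j + l = |vy|. If t = ww, then w is a prefix of t of length ≥ p, so w begins with a^p; and w is a suffix of t of length ≥ p, so w ends with b^p. That forces |w| ≥ 2p, contradicting |w| = |t|/2 ≤ 2p − 1. So t ∉ L.

Case 3 (vxy inside A₂B₂): t = a^p b^p a^(p−j) b^(p−l) with j + l = |vy|. The first half of t is a prefix of a^p b^p, so it begins with a; the second half is b^((j+l)/2) a^(p−j) b^(p−l), which begins with b. The halves differ, so t ∉ L.

In every case uv⁰xy⁰z = uxz ∉ L.

This contradicts the CFL pumping lemma, which requires uv^i xy^i z ∈ L for all i ≥ 0.
Hence L = {ww : w ∈ {a,b}*} is not context-free. ∎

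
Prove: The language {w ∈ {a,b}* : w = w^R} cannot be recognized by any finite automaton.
Assume for contradiction that L is regular, and let p ≥ 1 be the pumping length given by the pumping lemma.
Choose s = a^p b a^p. Then s ∈ L (it reads the same in both directions) and |s| = 2p + 1 ≥ p.
By the pumping lemma, s = xyz for some x, y, z with |xy| ≤ p, |y| ≥ 1, and xy^i z ∈ L for every i ≥ 0.
Since |xy| ≤ p and the first p symbols of s are all a's, y = a^k for some k with 1 ≤ k ≤ p.

Take i = 2: xy²z = a^(p + k) b a^p.
Its reversal is a^p b a^(p + k). These differ because the block of a's before the unique b has length p + k in one and p in the other, and p + k ≠ p since k ≥ 1. So xy²z is not a palindrome, i.e. xy²z ∉ L.

This contradicts the pumping lemma, which requires xy^i z ∈ L for all i ≥ 0.
Hence L = {w ∈ {a,b}* : w = w^R} is not regular. ∎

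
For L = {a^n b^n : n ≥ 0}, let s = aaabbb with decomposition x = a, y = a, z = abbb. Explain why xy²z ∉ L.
xy²z = aaaabbb ∉ L

Pumping with i = 2 replaces y = a by y² = aa:
- Original: s = xyz = aaabbb; aaabbb = a^3 b^3 has equal counts (3 = 3), so it is in L
- Pumped: xy²z = a · aa · abbb = aaaabbb
- aaaabbb has 4 a's and 3 b's; 4 ≠ 3, so it is not in L

The pumping lemma would require xy²z ∈ L, so this decomposition yields a contradiction.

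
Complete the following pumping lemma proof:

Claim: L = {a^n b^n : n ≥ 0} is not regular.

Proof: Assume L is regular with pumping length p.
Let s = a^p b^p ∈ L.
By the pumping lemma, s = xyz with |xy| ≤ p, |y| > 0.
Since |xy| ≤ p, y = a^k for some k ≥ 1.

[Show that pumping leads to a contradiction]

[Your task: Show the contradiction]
Consider xy²z = a^(p+k) b^p.

Since k ≥ 1, we have p + k > p.
So xy²z has more a's than b's: (p+k) a's vs p b's.
This means xy²z ∉ L because a^n b^n requires equal counts.

This contradicts the pumping lemma which states xy²z ∈ L.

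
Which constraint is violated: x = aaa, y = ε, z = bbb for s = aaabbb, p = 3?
Violated: |y| > 0

The decomposition x = aaa, y = ε, z = bbb for s = aaabbb with p = 3
violates the constraint: |y| > 0

|y| = 0, but the pumping lemma requires |y| > 0 (y must be non-empty).

Pumping lemma constraints:
1. xyz = s (decomposition is valid)
2. |xy| ≤ p
3. |y| > 0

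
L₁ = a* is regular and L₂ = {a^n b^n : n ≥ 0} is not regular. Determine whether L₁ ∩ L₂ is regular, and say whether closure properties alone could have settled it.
Yes — L₁ ∩ L₂ is regular.

A string of a* contains no b's, and the only string of {a^n b^n} with no b's is ε (n = 0). So L₁ ∩ L₂ = {ε}, a finite language, which is regular.

Note that the bare facts "L₁ regular, L₂ non-regular" do not settle the question by themselves: the closure of regular languages under ∪, ∩, complement and difference applies only when BOTH operands are regular. With a non-regular operand the result can come out regular or non-regular depending on the specific languages, so one has to work out L₁ ∩ L₂ for this particular pair, as above.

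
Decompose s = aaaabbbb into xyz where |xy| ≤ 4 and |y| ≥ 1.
x = '', y = 'aaa', z = 'abbbb'

For s = aaaabbbb and p = 4, one valid decomposition is:
- x = '' (length 0)
- y = 'aaa' (length 3)
- z = 'abbbb' (length 5)

Verification:
- xyz = '' + 'aaa' + 'abbbb' = aaaabbbb ✓
- |xy| = 3 ≤ 4 ✓
- |y| = 3 > 0 ✓

All pumping lemma constraints are satisfied.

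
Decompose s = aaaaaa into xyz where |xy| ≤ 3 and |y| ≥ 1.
x = '', y = 'aa', z = 'aaaa'

For s = aaaaaa and p = 3, one valid decomposition is:
- x = '' (length 0)
- y = 'aa' (length 2)
- z = 'aaaa' (length 4)

Verification:
- xyz = '' + 'aa' + 'aaaa' = aaaaaa ✓
- |xy| = 2 ≤ 3 ✓
- |y| = 2 > 0 ✓

All pumping lemma constraints are satisfied.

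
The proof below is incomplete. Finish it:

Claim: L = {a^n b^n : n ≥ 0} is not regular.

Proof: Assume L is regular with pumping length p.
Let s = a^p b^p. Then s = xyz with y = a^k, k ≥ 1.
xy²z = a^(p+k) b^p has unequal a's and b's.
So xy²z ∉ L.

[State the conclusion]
This contradicts the pumping lemma for regular languages,
which guarantees xy^i z ∈ L for all i ≥ 0.

Since our assumption that L is regular leads to a contradiction,
we conclude that L = {a^n b^n : n ≥ 0} is NOT regular. ∎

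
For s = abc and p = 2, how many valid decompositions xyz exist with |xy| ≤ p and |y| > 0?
3

For s = 'abc' with pumping length p = 2:

Constraints: |xy| ≤ 2, |y| > 0

Valid decompositions (|xy| ≤ p, |y| ≥ 1):
  • x='', y='a', z='bc'
  • x='a', y='b', z='c'
  • x='', y='ab', z='c'

Total count: 3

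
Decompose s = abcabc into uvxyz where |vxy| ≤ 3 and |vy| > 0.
u='ab', v='c', x='a', y='b', z='c'

For s = abcabc with pumping length p = 3:

One valid decomposition:
- u = 'ab'
- v = 'c'
- x = 'a'
- y = 'b'
- z = 'c'

Verification:
- uvxyz = 'ab' + 'c' + 'a' + 'b' + 'c' = abcabc ✓
- |vxy| = |'cab'| = 3 ≤ 3 ✓
- |vy| = |'cb'| = 2 > 0 ✓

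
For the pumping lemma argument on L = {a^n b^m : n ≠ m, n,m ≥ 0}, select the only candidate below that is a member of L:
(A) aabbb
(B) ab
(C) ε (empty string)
(A) aabbb

The pumping lemma is applied to a string s that lies in L, so first check membership of each option:
- (A) aabbb = a^2 b^3 with 2 ≠ 3, so it is in L ✓
- (B) ab = a^1 b^1 has n = m = 1, so it is not in L ✗
- (C) ε = a^0 b^0 has n = m = 0, so it is not in L ✗

Only (A) aabbb is in L, so it is the only candidate that could play the role of s.
(In a complete proof one picks s in terms of the pumping length p so that |s| ≥ p is guaranteed; a fixed string like aabbb illustrates the shape of such an s.)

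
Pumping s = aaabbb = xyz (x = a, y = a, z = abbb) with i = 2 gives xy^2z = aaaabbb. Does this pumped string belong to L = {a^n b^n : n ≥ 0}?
No

xy²z = a · aa · abbb = aaaabbb.
aaaabbb has 4 a's and 3 b's; 4 ≠ 3, so it is not in L.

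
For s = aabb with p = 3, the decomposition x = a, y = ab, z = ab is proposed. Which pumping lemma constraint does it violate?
Violated: xyz = s

The decomposition x = a, y = ab, z = ab for s = aabb with p = 3
violates the constraint: xyz = s

xyz = 'a' + 'ab' + 'ab' = 'aabab' ≠ 'aabb' = s. The decomposition doesn't reconstruct s.

Pumping lemma constraints:
1. xyz = s (decomposition is valid)
2. |xy| ≤ p
3. |y| > 0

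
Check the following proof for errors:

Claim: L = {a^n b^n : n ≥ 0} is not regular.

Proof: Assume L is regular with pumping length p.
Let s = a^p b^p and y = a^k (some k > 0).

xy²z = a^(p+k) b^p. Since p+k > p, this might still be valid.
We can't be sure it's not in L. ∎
The proof is INCORRECT.

Error: The conclusion is wrong.
xy²z = a^(p+k) b^p is definitely NOT in L because the number of a's (p+k) ≠ number of b's (p).
The proof incorrectly doubts what is actually a valid contradiction.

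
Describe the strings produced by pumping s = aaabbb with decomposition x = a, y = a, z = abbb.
{xy^i z : i ≥ 0} = {a^(2+i) b^3 : i ≥ 0} = {aabbb, aaabbb, aaaabbb, ...}

With x = a, y = a, z = abbb: Starting with aaabbb and pumping the second 'a', we get strings with 2+i a's followed by 3 b's for i = 0, 1, 2, ...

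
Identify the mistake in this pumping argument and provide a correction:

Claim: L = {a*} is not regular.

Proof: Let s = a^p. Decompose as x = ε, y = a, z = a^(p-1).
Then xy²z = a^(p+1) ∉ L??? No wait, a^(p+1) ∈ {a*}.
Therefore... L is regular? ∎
Error: The proof attempts to show a*  is not regular, but a* IS regular!

Correction: a* is a regular language (recognized by a simple DFA with one accepting state and self-loop on 'a'). The pumping lemma can only prove non-regularity, not regularity. For regular languages, pumping always works.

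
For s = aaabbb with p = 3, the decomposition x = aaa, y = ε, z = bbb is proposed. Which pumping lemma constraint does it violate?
Violated: |y| > 0

The decomposition x = aaa, y = ε, z = bbb for s = aaabbb with p = 3
violates the constraint: |y| > 0

|y| = 0, but the pumping lemma requires |y| > 0 (y must be non-empty).

Pumping lemma constraints:
1. xyz = s (decomposition is valid)
2. |xy| ≤ p
3. |y| > 0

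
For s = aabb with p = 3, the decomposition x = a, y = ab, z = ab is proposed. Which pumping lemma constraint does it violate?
Violated: xyz = s

The decomposition x = a, y = ab, z = ab for s = aabb with p = 3
violates the constraint: xyz = s

xyz = 'a' + 'ab' + 'ab' = 'aabab' ≠ 'aabb' = s. The decomposition doesn't reconstruct s.

Pumping lemma constraints:
1. xyz = s (decomposition is valid)
2. |xy| ≤ p
3. |y| > 0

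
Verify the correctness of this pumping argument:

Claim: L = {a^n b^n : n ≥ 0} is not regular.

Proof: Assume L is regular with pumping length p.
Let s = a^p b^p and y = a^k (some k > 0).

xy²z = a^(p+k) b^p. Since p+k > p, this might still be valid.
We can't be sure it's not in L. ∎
The proof is INCORRECT.

Error: The conclusion is wrong.
xy²z = a^(p+k) b^p is definitely NOT in L because the number of a's (p+k) ≠ number of b's (p).
The proof incorrectly doubts what is actually a valid contradiction.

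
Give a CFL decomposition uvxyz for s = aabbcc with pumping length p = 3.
u='aa', v='b', x='b', y='c', z='c'

For s = aabbcc with pumping length p = 3:

One valid decomposition:
- u = 'aa'
- v = 'b'
- x = 'b'
- y = 'c'
- z = 'c'

Verification:
- uvxyz = 'aa' + 'b' + 'b' + 'c' + 'c' = aabbcc ✓
- |vxy| = |'bbc'| = 3 ≤ 3 ✓
- |vy| = |'bc'| = 2 > 0 ✓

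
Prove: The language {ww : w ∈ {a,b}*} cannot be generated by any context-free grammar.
Assume for contradiction that L is context-free, and let p ≥ 1 be the pumping length given by the pumping lemma for CFLs.
Choose s = a^p b^p a^p b^p. Then s ∈ L (take w = a^p b^p) and |s| = 4p ≥ p.
By the CFL pumping lemma, s = uvxyz for some u, v, x, y, z with |vxy| ≤ p, |vy| ≥ 1, and uv^i xy^i z ∈ L for every i ≥ 0.

Write s as four blocks A₁ B₁ A₂ B₂ with A₁ = A₂ = a^p and B₁ = B₂ = b^p. Since |vxy| ≤ p, the window vxy lies inside at most two adjacent blocks. Take i = 0 and let t = uxz, so |t| = 4p − |vy| with 1 ≤ |vy| ≤ p. If |t| is odd, t ∉ L immediately, so assume |vy| is even (hence |vy| ≥ 2) and |t|/2 = 2p − |vy|/2, which satisfies p ≤ |t|/2 ≤ 2p − 1.

Case 1 (vxy inside A₁B₁): t = a^(p−j) b^(p−l) a^p b^p with j + l = |vy|. The second half of t has length < 2p, so it is a suffix of the trailing a^p b^p and ends in b; the first half is a^(p−j) b^(p−l) a^((j+l)/2), which ends in a because (j+l)/2 ≥ 1. The halves differ, so t ∉ L.

Case 2 (vxy inside B₁A₂, straddling the middle): t = a^p b^(p−j) a^(p−l) b^p with j + l = |vy|. If t = ww, then w is a prefix of t of length ≥ p, so w begins with a^p; and w is a suffix of t of length ≥ p, so w ends with b^p. That forces |w| ≥ 2p, contradicting |w| = |t|/2 ≤ 2p − 1. So t ∉ L.

Case 3 (vxy inside A₂B₂): t = a^p b^p a^(p−j) b^(p−l) with j + l = |vy|. The first half of t is a prefix of a^p b^p, so it begins with a; the second half is b^((j+l)/2) a^(p−j) b^(p−l), which begins with b. The halves differ, so t ∉ L.

In every case uv⁰xy⁰z = uxz ∉ L.

This contradicts the CFL pumping lemma, which requires uv^i xy^i z ∈ L for all i ≥ 0.
Hence L = {ww : w ∈ {a,b}*} is not context-free. ∎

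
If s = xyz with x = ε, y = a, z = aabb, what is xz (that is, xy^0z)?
aabb

Given x = '', y = 'a', z = 'aabb' and i = 0:

xy^0z = x + y·y·...·y (0 times) + z
       = '' + 'a'^0 + 'aabb'
       = '' + '' + 'aabb'
       = 'aabb'

The pumped string is 'aabb' with length 4.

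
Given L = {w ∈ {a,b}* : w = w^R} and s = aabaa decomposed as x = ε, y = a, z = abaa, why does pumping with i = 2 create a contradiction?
xy²z = aaabaa ∉ L

Pumping with i = 2 replaces y = a by y² = aa:
- Original: s = xyz = aabaa; aabaa reversed is aabaa, the same string, so it is a palindrome and is in L
- Pumped: xy²z = ε · aa · abaa = aaabaa
- aaabaa reversed is aabaaa ≠ aaabaa, so it is not a palindrome and is not in L

The pumping lemma would require xy²z ∈ L, so this decomposition yields a contradiction.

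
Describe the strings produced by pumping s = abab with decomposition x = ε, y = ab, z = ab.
{xy^i z : i ≥ 0} = {(ab)^(i+1) : i ≥ 0} = {ab, abab, ababab, ...}

With x = ε, y = ab, z = ab: Pumping 'ab' gives strings of alternating a's and b's.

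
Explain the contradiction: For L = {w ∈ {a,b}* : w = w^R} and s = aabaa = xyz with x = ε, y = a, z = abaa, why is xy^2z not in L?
xy²z = aaabaa ∉ L

Pumping with i = 2 replaces y = a by y² = aa:
- Original: s = xyz = aabaa; aabaa reversed is aabaa, the same string, so it is a palindrome and is in L
- Pumped: xy²z = ε · aa · abaa = aaabaa
- aaabaa reversed is aabaaa ≠ aaabaa, so it is not a palindrome and is not in L

The pumping lemma would require xy²z ∈ L, so this decomposition yields a contradiction.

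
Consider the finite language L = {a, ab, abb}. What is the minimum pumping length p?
p = 4

For a finite language L, the pumping lemma holds vacuously if p > max|s| for s ∈ L.

The longest string in L = {a, ab, abb} has length 3.
If p = 4, then no string s ∈ L has |s| ≥ p, so the condition is vacuously true.

The minimum pumping length is p = 4.

Why no smaller p works: for any p ≤ 3, the longest string s ∈ L has |s| = 3 ≥ p, so it would
have to be pumpable; but pumping up (i = 2, 3, ...) produces ever longer strings, which cannot all lie in the
finite language L. So the pumping property fails for every p ≤ 3.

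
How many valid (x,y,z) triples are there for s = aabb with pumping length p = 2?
3

For s = 'aabb' with pumping length p = 2:

Constraints: |xy| ≤ 2, |y| > 0

Valid decompositions (|xy| ≤ p, |y| ≥ 1):
  • x='', y='a', z='abb'
  • x='a', y='a', z='bb'
  • x='', y='aa', z='bb'

Total count: 3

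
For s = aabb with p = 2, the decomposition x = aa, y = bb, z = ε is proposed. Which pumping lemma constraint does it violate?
Violated: |xy| ≤ p

The decomposition x = aa, y = bb, z = ε for s = aabb with p = 2
violates the constraint: |xy| ≤ p

|xy| = |aabb| = 4 > 2 = p. The decomposition puts too many characters in xy.

Pumping lemma constraints:
1. xyz = s (decomposition is valid)
2. |xy| ≤ p
3. |y| > 0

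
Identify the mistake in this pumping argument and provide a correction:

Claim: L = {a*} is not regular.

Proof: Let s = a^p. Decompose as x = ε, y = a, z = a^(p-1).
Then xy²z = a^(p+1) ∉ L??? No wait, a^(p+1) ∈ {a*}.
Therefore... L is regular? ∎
Error: The proof attempts to show a*  is not regular, but a* IS regular!

Correction: a* is a regular language (recognized by a simple DFA with one accepting state and self-loop on 'a'). The pumping lemma can only prove non-regularity, not regularity. For regular languages, pumping always works.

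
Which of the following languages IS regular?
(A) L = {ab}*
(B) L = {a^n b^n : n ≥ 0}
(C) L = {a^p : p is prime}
(A) {ab}*

(A) L = {ab}* is regular.

This can be recognized by a finite automaton (DFA/NFA).
Regular expressions like {ab}* define regular languages.

The other choices are not regular:
- {a^p : p is prime}: After pumping, the length becomes composite
- {a^n b^n : n ≥ 0}: After pumping, the number of a's and b's become unequal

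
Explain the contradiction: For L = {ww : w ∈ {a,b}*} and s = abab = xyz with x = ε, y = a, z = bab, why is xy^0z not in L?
xy⁰z = bab ∉ L

Pumping with i = 0 replaces y = a by y⁰ = ε:
- Original: s = xyz = abab; abab splits into halves ab · ab, which are equal, so it is in L (w = ab)
- Pumped: xy⁰z = ε · ε · bab = bab
- bab has odd length 3, so it cannot be written as ww and is not in L

The pumping lemma would require xy⁰z ∈ L, so this decomposition yields a contradiction.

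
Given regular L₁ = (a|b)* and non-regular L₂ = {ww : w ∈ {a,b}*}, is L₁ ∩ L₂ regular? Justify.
No — L₁ ∩ L₂ is not regular.

(a|b)* is all strings over {a,b}, so L₁ ∩ L₂ = {ww : w ∈ {a,b}*} = L₂ itself, which is not regular (pump s = a^p b a^p b).

Note that the bare facts "L₁ regular, L₂ non-regular" do not settle the question by themselves: the closure of regular languages under ∪, ∩, complement and difference applies only when BOTH operands are regular. With a non-regular operand the result can come out regular or non-regular depending on the specific languages, so one has to work out L₁ ∩ L₂ for this particular pair, as above.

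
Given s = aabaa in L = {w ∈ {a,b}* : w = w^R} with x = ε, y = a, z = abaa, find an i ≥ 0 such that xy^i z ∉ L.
i = 0

xy⁰z = ε · ε · abaa = abaa; abaa reversed is aaba ≠ abaa, so it is not a palindrome and is not in L.
(Other choices also work, e.g. i = 2, 3; only i = 1 is guaranteed to stay in L since xy¹z = s.)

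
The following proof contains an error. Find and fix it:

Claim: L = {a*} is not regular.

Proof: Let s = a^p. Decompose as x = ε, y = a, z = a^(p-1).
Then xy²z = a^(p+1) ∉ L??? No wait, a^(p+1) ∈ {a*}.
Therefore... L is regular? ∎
Error: The proof attempts to show a*  is not regular, but a* IS regular!

Correction: a* is a regular language (recognized by a simple DFA with one accepting state and self-loop on 'a'). The pumping lemma can only prove non-regularity, not regularity. For regular languages, pumping always works.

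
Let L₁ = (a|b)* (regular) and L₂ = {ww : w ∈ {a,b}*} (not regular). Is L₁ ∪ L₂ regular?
Yes — L₁ ∪ L₂ is regular.

{ww} ⊆ (a|b)*, so L₁ ∪ L₂ = (a|b)*, which is regular.

Note that the bare facts "L₁ regular, L₂ non-regular" do not settle the question by themselves: the closure of regular languages under ∪, ∩, complement and difference applies only when BOTH operands are regular. With a non-regular operand the result can come out regular or non-regular depending on the specific languages, so one has to work out L₁ ∪ L₂ for this particular pair, as above.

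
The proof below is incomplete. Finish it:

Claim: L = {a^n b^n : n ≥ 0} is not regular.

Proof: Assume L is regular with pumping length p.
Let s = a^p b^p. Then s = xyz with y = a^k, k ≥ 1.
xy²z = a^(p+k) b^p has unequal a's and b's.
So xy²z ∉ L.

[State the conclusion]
This contradicts the pumping lemma for regular languages,
which guarantees xy^i z ∈ L for all i ≥ 0.

Since our assumption that L is regular leads to a contradiction,
we conclude that L = {a^n b^n : n ≥ 0} is NOT regular. ∎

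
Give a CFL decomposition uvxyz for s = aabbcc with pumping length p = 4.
u='a', v='a', x='bb', y='c', z='c'

For s = aabbcc with pumping length p = 4:

One valid decomposition:
- u = 'a'
- v = 'a'
- x = 'bb'
- y = 'c'
- z = 'c'

Verification:
- uvxyz = 'a' + 'a' + 'bb' + 'c' + 'c' = aabbcc ✓
- |vxy| = |'abbc'| = 4 ≤ 4 ✓
- |vy| = |'ac'| = 2 > 0 ✓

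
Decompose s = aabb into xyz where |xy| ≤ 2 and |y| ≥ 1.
x = 'a', y = 'a', z = 'bb'

For s = aabb and p = 2, one valid decomposition is:
- x = 'a' (length 1)
- y = 'a' (length 1)
- z = 'bb' (length 2)

Verification:
- xyz = 'a' + 'a' + 'bb' = aabb ✓
- |xy| = 2 ≤ 2 ✓
- |y| = 1 > 0 ✓

All pumping lemma constraints are satisfied.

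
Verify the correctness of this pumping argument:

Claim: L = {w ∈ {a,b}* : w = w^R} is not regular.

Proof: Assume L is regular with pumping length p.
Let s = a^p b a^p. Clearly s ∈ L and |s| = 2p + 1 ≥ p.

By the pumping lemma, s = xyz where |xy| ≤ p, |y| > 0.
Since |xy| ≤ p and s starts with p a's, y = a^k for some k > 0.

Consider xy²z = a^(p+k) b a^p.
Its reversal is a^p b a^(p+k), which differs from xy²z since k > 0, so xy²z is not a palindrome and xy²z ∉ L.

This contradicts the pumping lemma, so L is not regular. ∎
The proof is correct.

This proof is valid because:
1. s = a^p b a^p is in L and is chosen in terms of p, so |s| ≥ p holds for every p
2. The decomposition analysis is correct: |xy| ≤ p forces y to lie inside the leading a's
3. The contradiction is valid: a^(p+k) b a^p has more a's before the b than after it, so it is not a palindrome
4. The conclusion follows logically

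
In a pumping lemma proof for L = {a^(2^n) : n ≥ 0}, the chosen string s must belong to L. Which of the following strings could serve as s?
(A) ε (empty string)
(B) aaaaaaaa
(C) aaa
(B) aaaaaaaa

The pumping lemma is applied to a string s that lies in L, so first check membership of each option:
- (A) ε has length 0, which is not a power of 2, so it is not in L ✗
- (B) aaaaaaaa has length 8 = 2^3, so it is in L ✓
- (C) aaa has length 3, strictly between 2^1 = 2 and 2^2 = 4, so it is not in L ✗

Only (B) aaaaaaaa is in L, so it is the only candidate that could play the role of s.
(In a complete proof one picks s in terms of the pumping length p so that |s| ≥ p is guaranteed; a fixed string like aaaaaaaa illustrates the shape of such an s.)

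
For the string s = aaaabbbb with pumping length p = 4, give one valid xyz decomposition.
x = '', y = 'aaaa', z = 'bbbb'

For s = aaaabbbb and p = 4, one valid decomposition is:
- x = '' (length 0)
- y = 'aaaa' (length 4)
- z = 'bbbb' (length 4)

Verification:
- xyz = '' + 'aaaa' + 'bbbb' = aaaabbbb ✓
- |xy| = 4 ≤ 4 ✓
- |y| = 4 > 0 ✓

All pumping lemma constraints are satisfied.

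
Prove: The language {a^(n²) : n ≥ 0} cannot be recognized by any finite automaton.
Assume for contradiction that L is regular, and let p ≥ 1 be the pumping length given by the pumping lemma.
Choose s = a^(p²). Then s ∈ L and |s| = p² ≥ p.
By the pumping lemma, s = xyz for some x, y, z with |xy| ≤ p, |y| ≥ 1, and xy^i z ∈ L for every i ≥ 0.
Here y = a^k for some k with 1 ≤ k ≤ |xy| ≤ p.

Take i = 2: |xy²z| = p² + k.
Now p² < p² + k ≤ p² + p < p² + 2p + 1 = (p + 1)².
So |xy²z| lies strictly between the consecutive squares p² and (p + 1)², hence is not a perfect square, and xy²z ∉ L.

This contradicts the pumping lemma, which requires xy^i z ∈ L for all i ≥ 0.
Hence L = {a^(n²) : n ≥ 0} is not regular. ∎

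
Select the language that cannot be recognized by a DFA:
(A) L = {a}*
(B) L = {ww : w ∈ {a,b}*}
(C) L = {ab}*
(B) {ww : w ∈ {a,b}*}

(B) L = {ww : w ∈ {a,b}*} is NOT regular.

The pumping lemma can be used to prove this:
After pumping, the two halves no longer match

The other languages are regular because they can be recognized by finite automata.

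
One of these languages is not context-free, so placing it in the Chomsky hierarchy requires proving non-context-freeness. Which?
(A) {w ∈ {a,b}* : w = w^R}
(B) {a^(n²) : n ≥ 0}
(B) {a^(n²) : n ≥ 0}

(B) {a^(n²) : n ≥ 0} requires the CFL pumping lemma.

- {w ∈ {a,b}* : w = w^R} is context-free (but not regular)
  • Can be shown non-regular with the regular pumping lemma
  • After pumping, the string is no longer symmetric

- {a^(n²) : n ≥ 0} is NOT context-free
  • Requires the CFL pumping lemma to prove
  • Gaps between squares grow unboundedly

The CFL pumping lemma is "stronger" in that it can prove non-membership
in the larger class of context-free languages.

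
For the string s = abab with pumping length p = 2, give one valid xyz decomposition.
x = '', y = 'a', z = 'bab'

For s = abab and p = 2, one valid decomposition is:
- x = '' (length 0)
- y = 'a' (length 1)
- z = 'bab' (length 3)

Verification:
- xyz = '' + 'a' + 'bab' = abab ✓
- |xy| = 1 ≤ 2 ✓
- |y| = 1 > 0 ✓

All pumping lemma constraints are satisfied.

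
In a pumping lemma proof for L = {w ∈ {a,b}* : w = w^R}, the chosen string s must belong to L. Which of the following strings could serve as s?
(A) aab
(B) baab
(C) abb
(B) baab

The pumping lemma is applied to a string s that lies in L, so first check membership of each option:
- (A) aab reversed is baa ≠ aab, so it is not a palindrome and is not in L ✗
- (B) baab reversed is baab, the same string, so it is a palindrome and is in L ✓
- (C) abb reversed is bba ≠ abb, so it is not a palindrome and is not in L ✗

Only (B) baab is in L, so it is the only candidate that could play the role of s.
(In a complete proof one picks s in terms of the pumping length p so that |s| ≥ p is guaranteed; a fixed string like baab illustrates the shape of such an s.)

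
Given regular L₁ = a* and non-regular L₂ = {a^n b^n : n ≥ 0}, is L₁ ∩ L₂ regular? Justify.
Yes — L₁ ∩ L₂ is regular.

A string of a* contains no b's, and the only string of {a^n b^n} with no b's is ε (n = 0). So L₁ ∩ L₂ = {ε}, a finite language, which is regular.

Note that the bare facts "L₁ regular, L₂ non-regular" do not settle the question by themselves: the closure of regular languages under ∪, ∩, complement and difference applies only when BOTH operands are regular. With a non-regular operand the result can come out regular or non-regular depending on the specific languages, so one has to work out L₁ ∩ L₂ for this particular pair, as above.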